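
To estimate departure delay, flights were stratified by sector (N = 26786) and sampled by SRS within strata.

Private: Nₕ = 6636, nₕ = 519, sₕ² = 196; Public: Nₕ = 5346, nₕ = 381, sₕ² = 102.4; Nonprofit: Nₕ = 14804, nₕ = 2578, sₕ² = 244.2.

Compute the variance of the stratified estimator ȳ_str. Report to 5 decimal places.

Var(ȳ_str) = Σₕ Wₕ²(1 − fₕ)sₕ²/nₕ with Wₕ = Nₕ/N, N = 26786.
Private: Wₕ = 0.24774136; term = 0.24774136²·(1 − 0.07820976)·196/519 = 0.021365735.
Public: Wₕ = 0.19958187; term = 0.19958187²·(1 − 0.07126824)·102.4/381 = 0.0099427715.
Nonprofit: Wₕ = 0.55267677; term = 0.55267677²·(1 − 0.17414212)·244.2/2578 = 0.02389519.
Sum = 0.055203697.

0.05520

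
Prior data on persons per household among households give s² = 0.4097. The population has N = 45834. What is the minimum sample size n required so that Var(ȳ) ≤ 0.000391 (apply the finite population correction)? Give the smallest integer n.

1025

Without fpc, n₀ = s²/D = 0.4097/0.000391 = 1047.8261.
With fpc, (1 − n/N)·s²/n ≤ D requires n ≥ n₀/(1 + n₀/N) = 1047.8261/(1 + 1047.8261/45834) = 1024.4068.
Rounding up, n = 1025.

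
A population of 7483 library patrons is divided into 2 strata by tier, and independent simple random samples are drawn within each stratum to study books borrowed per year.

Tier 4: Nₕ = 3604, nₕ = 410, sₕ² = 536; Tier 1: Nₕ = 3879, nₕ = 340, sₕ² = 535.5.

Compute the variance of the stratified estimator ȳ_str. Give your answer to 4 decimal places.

0.6549

Var(ȳ_str) = Σₕ Wₕ²(1 − fₕ)sₕ²/nₕ with Wₕ = Nₕ/N, N = 7483.
Tier 4: Wₕ = 0.48162502; term = 0.48162502²·(1 − 0.11376249)·536/410 = 0.26875041.
Tier 1: Wₕ = 0.51837498; term = 0.51837498²·(1 − 0.08765146)·535.5/340 = 0.38612632.
Sum = 0.65487673.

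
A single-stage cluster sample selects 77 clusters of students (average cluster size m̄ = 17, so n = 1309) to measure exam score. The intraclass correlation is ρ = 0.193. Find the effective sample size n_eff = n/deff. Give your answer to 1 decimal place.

deff = 1 + (17 − 1)·0.193 = 1 + 3.088 = 4.088.
n_eff = 1309 / 4.088 = 320.2.

320.2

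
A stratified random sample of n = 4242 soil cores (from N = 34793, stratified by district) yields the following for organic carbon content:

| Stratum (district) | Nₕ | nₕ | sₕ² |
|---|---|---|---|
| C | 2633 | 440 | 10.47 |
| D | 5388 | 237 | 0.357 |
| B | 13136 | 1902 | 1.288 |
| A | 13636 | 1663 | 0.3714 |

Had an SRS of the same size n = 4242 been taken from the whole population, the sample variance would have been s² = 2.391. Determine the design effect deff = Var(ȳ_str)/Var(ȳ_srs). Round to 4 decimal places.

Var(ȳ_str) = Σ Wₕ²(1−fₕ)sₕ²/nₕ with Wₕ = Nₕ/34793:
  C: (2633/34793)²·(1−440/2633)·10.47/440 = 1.1350101 × 10^-4
  D: (5388/34793)²·(1−237/5388)·0.357/237 = 3.4534665 × 10^-5
  B: (13136/34793)²·(1−1902/13136)·1.288/1902 = 8.2550395 × 10^-5
  A: (13636/34793)²·(1−1663/13636)·0.3714/1663 = 3.0120063 × 10^-5
  → Var(ȳ_str) = 2.6070613 × 10^-4.
Var(ȳ_srs) = (1 − 4242/34793)·2.391/4242 = 4.949285 × 10^-4.
deff = (2.6070613 × 10^-4) / (4.949285 × 10^-4) = 0.5268.

0.5268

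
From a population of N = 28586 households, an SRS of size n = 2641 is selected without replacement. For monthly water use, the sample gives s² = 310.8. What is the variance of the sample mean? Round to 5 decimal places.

0.10681

Under SRS without replacement, Var(ȳ) = (1 − f)·s²/n with f = n/N = 2641/28586 = 0.09238788.
Var(ȳ) = (1 − 0.09238788)·310.8/2641 = 0.90761212·0.1176827 = 0.10681024.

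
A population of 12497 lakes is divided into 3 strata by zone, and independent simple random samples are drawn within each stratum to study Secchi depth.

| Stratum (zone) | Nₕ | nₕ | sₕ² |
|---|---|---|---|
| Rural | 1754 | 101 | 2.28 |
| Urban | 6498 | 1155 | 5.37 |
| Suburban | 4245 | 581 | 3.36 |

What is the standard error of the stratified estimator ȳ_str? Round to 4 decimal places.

Var(ȳ_str) = Σₕ Wₕ²(1 − fₕ)sₕ²/nₕ with Wₕ = Nₕ/N, N = 12497.
Rural: Wₕ = 0.14035368; term = 0.14035368²·(1 − 0.05758267)·2.28/101 = 4.1908718 × 10^-4.
Urban: Wₕ = 0.51996479; term = 0.51996479²·(1 − 0.17774700)·5.37/1155 = 0.0010335837.
Suburban: Wₕ = 0.33968152; term = 0.33968152²·(1 − 0.13686690)·3.36/581 = 5.7594998 × 10^-4.
Sum = 0.0020286209.
SE = √(0.0020286209) = 0.0450.

0.0450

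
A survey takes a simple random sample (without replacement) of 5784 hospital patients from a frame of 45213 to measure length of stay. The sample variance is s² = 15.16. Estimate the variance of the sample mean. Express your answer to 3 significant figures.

0.00229

Under SRS without replacement, Var(ȳ) = (1 − f)·s²/n with f = n/N = 5784/45213 = 0.12792781.
Var(ȳ) = (1 − 0.12792781)·15.16/5784 = 0.87207219·0.0026210235 = 0.0022857217.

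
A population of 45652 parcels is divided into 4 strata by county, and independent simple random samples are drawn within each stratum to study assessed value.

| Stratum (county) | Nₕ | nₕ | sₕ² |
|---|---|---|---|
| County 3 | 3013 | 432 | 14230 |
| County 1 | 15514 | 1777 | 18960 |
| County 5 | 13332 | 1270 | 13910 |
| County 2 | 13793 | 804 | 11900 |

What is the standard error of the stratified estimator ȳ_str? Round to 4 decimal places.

1.8252

Var(ȳ_str) = Σₕ Wₕ²(1 − fₕ)sₕ²/nₕ with Wₕ = Nₕ/N, N = 45652.
County 3: Wₕ = 0.06599930; term = 0.06599930²·(1 − 0.14337869)·14230/432 = 0.12291041.
County 1: Wₕ = 0.33983177; term = 0.33983177²·(1 − 0.11454170)·18960/1777 = 1.0910558.
County 5: Wₕ = 0.29203540; term = 0.29203540²·(1 − 0.09525953)·13910/1270 = 0.84512008.
County 2: Wₕ = 0.30213353; term = 0.30213353²·(1 − 0.05829044)·11900/804 = 1.2723475.
Sum = 3.3314338.
SE = √(3.3314338) = 1.8252.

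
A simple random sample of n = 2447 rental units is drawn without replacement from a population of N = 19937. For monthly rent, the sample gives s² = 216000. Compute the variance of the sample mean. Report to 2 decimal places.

Under SRS without replacement, Var(ȳ) = (1 − f)·s²/n with f = n/N = 2447/19937 = 0.12273662.
Var(ȳ) = (1 − 0.12273662)·216000/2447 = 0.87726338·88.271353 = 77.437225.

77.44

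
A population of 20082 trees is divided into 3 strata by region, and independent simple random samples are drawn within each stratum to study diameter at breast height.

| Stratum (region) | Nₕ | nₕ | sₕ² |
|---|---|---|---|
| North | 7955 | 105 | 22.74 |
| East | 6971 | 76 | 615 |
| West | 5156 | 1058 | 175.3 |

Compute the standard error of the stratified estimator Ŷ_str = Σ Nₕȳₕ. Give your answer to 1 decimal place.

20148.8

Var(Ŷ_str) = Σₕ Nₕ²(1 − fₕ)sₕ²/nₕ.
North: 7955²·(1 − 105/7955)·22.74/105 = 1.3524182 × 10^7.
East: 6971²·(1 − 76/6971)·615/76 = 3.889474 × 10^8.
West: 5156²·(1 − 1058/5156)·175.3/1058 = 3.5009113 × 10^6.
Sum = 4.0597249 × 10^8.
SE = √(4.0597249 × 10^8) = 20148.8.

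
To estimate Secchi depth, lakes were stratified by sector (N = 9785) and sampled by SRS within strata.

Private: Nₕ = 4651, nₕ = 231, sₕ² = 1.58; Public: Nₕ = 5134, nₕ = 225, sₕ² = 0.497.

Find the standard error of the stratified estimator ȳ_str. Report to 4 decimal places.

Var(ȳ_str) = Σₕ Wₕ²(1 − fₕ)sₕ²/nₕ with Wₕ = Nₕ/N, N = 9785.
Private: Wₕ = 0.47531937; term = 0.47531937²·(1 − 0.04966674)·1.58/231 = 0.0014685612.
Public: Wₕ = 0.52468063; term = 0.52468063²·(1 − 0.04382548)·0.497/225 = 5.8143491 × 10^-4.
Sum = 0.0020499961.
SE = √(0.0020499961) = 0.0453.

0.0453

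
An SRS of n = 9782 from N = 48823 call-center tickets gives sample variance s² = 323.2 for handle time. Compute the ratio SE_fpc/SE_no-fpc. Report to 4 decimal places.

f = n/N = 9782/48823 = 0.20035639.
SE_no-fpc = √(s²/n) = 0.18176985; SE_fpc = √((1−f)s²/n) = 0.16254368.
Ratio = √(1−f) = 0.89422794.

0.8942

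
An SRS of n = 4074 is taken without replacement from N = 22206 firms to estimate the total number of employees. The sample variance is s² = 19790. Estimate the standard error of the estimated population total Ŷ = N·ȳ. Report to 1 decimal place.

44225.3

Var(Ŷ) = N²·Var(ȳ) = N²·(1 − n/N)·s²/n.
f = 4074/22206 = 0.18346393; Var(ȳ) = 0.81653607·19790/4074 = 3.9664332.
Var(Ŷ) = 22206² · 3.9664332 = 1.9558737 × 10^9.
SE(Ŷ) = √(1.9558737 × 10^9) = 44225.3.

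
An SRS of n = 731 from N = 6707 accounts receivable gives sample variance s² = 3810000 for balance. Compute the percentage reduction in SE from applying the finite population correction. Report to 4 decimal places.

f = n/N = 731/6707 = 0.10899061.
SE_no-fpc = √(s²/n) = 72.194448; SE_fpc = √((1−f)s²/n) = 68.146717.
Ratio = √(1−f) = 0.94393294. Reduction = 100·(1 − 0.94393294) = 5.6067%.

5.6067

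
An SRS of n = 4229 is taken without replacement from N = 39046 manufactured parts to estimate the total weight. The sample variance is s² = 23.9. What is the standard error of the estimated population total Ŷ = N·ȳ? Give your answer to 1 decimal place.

2771.8

Var(Ŷ) = N²·Var(ȳ) = N²·(1 − n/N)·s²/n.
f = 4229/39046 = 0.10830815; Var(ȳ) = 0.89169185·23.9/4229 = 0.0050393557.
Var(Ŷ) = 39046² · 0.0050393557 = 7.6829519 × 10^6.
SE(Ŷ) = √(7.6829519 × 10^6) = 2771.8.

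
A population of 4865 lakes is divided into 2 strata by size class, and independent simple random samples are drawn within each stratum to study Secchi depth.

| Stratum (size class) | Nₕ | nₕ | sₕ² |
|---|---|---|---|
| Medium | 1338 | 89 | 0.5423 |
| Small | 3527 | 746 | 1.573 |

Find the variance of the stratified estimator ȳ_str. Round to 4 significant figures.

Var(ȳ_str) = Σₕ Wₕ²(1 − fₕ)sₕ²/nₕ with Wₕ = Nₕ/N, N = 4865.
Medium: Wₕ = 0.27502569; term = 0.27502569²·(1 − 0.06651719)·0.5423/89 = 4.3023175 × 10^-4.
Small: Wₕ = 0.72497431; term = 0.72497431²·(1 − 0.21151120)·1.573/746 = 8.7383745 × 10^-4.
Sum = 0.0013040692.

0.001304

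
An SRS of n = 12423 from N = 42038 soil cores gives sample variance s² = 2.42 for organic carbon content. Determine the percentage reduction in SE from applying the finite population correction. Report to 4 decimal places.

16.0666

f = n/N = 12423/42038 = 0.29551834.
SE_no-fpc = √(s²/n) = 0.013957076; SE_fpc = √((1−f)s²/n) = 0.011714649.
Ratio = √(1−f) = 0.83933406. Reduction = 100·(1 − 0.83933406) = 16.0666%.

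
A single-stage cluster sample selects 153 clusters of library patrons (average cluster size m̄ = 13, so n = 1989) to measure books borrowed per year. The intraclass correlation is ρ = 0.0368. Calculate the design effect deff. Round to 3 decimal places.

deff = 1 + (13 − 1)·0.0368 = 1 + 0.4416 = 1.4416.

1.442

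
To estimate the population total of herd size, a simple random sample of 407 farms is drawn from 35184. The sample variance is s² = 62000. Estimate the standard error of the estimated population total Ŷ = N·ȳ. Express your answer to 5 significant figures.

431740

Var(Ŷ) = N²·Var(ȳ) = N²·(1 − n/N)·s²/n.
f = 407/35184 = 0.01156776; Var(ȳ) = 0.98843224·62000/407 = 150.57199.
Var(Ŷ) = 35184² · 150.57199 = 1.8639515 × 10^11.
SE(Ŷ) = √(1.8639515 × 10^11) = 431740.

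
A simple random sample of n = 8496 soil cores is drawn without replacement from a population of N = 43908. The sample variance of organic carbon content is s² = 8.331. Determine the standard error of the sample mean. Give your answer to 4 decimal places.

Under SRS without replacement, Var(ȳ) = (1 − f)·s²/n with f = n/N = 8496/43908 = 0.19349549.
Var(ȳ) = (1 − 0.19349549)·8.331/8496 = 0.80650451·9.805791 × 10^-4 = 7.9084146 × 10^-4.
SE(ȳ) = √(7.9084146 × 10^-4) = 0.0281.

0.0281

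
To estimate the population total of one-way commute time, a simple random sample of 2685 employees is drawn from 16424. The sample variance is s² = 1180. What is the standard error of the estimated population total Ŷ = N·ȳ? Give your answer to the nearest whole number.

Var(Ŷ) = N²·Var(ȳ) = N²·(1 − n/N)·s²/n.
f = 2685/16424 = 0.16348027; Var(ȳ) = 0.83651973·1180/2685 = 0.36763251.
Var(Ŷ) = 16424² · 0.36763251 = 9.9168052 × 10^7.
SE(Ŷ) = √(9.9168052 × 10^7) = 9958.

9958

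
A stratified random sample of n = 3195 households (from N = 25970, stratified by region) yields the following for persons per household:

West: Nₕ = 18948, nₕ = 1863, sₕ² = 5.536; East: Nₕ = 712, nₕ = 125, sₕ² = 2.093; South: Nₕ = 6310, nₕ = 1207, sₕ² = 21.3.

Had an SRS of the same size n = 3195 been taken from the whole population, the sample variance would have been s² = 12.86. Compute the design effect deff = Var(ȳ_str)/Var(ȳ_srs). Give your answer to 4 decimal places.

Var(ȳ_str) = Σ Wₕ²(1−fₕ)sₕ²/nₕ with Wₕ = Nₕ/25970:
  West: (18948/25970)²·(1−1863/18948)·5.536/1863 = 0.0014263223
  East: (712/25970)²·(1−125/712)·2.093/125 = 1.0376082 × 10^-5
  South: (6310/25970)²·(1−1207/6310)·21.3/1207 = 8.425261 × 10^-4
  → Var(ȳ_str) = 0.0022792245.
Var(ȳ_srs) = (1 − 3195/25970)·12.86/3195 = 0.0035298524.
deff = 0.0022792245 / 0.0035298524 = 0.6457.

0.6457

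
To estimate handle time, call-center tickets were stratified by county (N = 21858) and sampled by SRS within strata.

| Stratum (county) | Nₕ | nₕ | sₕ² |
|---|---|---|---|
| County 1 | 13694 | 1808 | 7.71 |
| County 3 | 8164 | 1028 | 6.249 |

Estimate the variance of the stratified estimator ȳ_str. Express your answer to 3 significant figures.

0.00219

Var(ȳ_str) = Σₕ Wₕ²(1 − fₕ)sₕ²/nₕ with Wₕ = Nₕ/N, N = 21858.
County 1: Wₕ = 0.62649831; term = 0.62649831²·(1 − 0.13202863)·7.71/1808 = 0.0014527844.
County 3: Wₕ = 0.37350169; term = 0.37350169²·(1 − 0.12591867)·6.249/1028 = 7.4123242 × 10^-4.
Sum = 0.0021940168.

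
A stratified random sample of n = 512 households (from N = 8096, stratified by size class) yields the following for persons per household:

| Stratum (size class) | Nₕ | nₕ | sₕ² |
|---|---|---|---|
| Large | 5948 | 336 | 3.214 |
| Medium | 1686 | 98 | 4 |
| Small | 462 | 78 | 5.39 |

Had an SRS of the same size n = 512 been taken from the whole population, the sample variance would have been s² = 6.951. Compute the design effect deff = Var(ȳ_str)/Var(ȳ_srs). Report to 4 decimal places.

Var(ȳ_str) = Σ Wₕ²(1−fₕ)sₕ²/nₕ with Wₕ = Nₕ/8096:
  Large: (5948/8096)²·(1−336/5948)·3.214/336 = 0.0048714048
  Medium: (1686/8096)²·(1−98/1686)·4/98 = 0.001667251
  Small: (462/8096)²·(1−78/462)·5.39/78 = 1.870365 × 10^-4
  → Var(ȳ_str) = 0.0067256923.
Var(ȳ_srs) = (1 − 512/8096)·6.951/512 = 0.0127176.
deff = 0.0067256923 / 0.0127176 = 0.5288.

0.5288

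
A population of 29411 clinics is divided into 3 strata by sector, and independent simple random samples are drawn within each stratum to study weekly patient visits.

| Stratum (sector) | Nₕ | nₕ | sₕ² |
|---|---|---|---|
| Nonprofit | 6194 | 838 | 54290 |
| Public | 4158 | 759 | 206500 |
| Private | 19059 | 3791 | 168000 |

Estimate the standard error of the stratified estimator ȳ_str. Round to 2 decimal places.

4.67

Var(ȳ_str) = Σₕ Wₕ²(1 − fₕ)sₕ²/nₕ with Wₕ = Nₕ/N, N = 29411.
Nonprofit: Wₕ = 0.21060148; term = 0.21060148²·(1 − 0.13529222)·54290/838 = 2.484666.
Public: Wₕ = 0.14137568; term = 0.14137568²·(1 − 0.18253968)·206500/759 = 4.4452311.
Private: Wₕ = 0.64802285; term = 0.64802285²·(1 − 0.19890865)·168000/3791 = 14.907959.
Sum = 21.837856.
SE = √(21.837856) = 4.67.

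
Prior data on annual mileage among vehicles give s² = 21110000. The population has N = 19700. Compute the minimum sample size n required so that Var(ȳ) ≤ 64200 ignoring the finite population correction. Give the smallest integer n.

329

Without fpc, n₀ = s²/D = 21110000/64200 = 328.8162.
Rounding up, n = 329.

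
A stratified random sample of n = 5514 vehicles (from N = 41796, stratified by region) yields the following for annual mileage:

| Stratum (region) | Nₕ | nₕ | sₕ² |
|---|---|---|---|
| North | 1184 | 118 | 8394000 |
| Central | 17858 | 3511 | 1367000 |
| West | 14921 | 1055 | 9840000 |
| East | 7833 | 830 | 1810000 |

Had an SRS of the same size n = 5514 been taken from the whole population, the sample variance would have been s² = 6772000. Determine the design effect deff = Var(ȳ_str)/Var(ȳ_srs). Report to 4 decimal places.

Var(ȳ_str) = Σ Wₕ²(1−fₕ)sₕ²/nₕ with Wₕ = Nₕ/41796:
  North: (1184/41796)²·(1−118/1184)·8394000/118 = 51.395657
  Central: (17858/41796)²·(1−3511/17858)·1367000/3511 = 57.103425
  West: (14921/41796)²·(1−1055/14921)·9840000/1055 = 1104.644
  East: (7833/41796)²·(1−830/7833)·1810000/830 = 68.476774
  → Var(ȳ_str) = 1281.6199.
Var(ȳ_srs) = (1 − 5514/41796)·6772000/5514 = 1066.1215.
deff = 1281.6199 / 1066.1215 = 1.2021.

1.2021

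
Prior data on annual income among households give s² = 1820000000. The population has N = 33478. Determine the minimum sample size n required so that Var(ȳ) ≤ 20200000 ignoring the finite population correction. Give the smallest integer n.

Without fpc, n₀ = s²/D = 1820000000/20200000 = 90.0990.
Rounding up, n = 91.

91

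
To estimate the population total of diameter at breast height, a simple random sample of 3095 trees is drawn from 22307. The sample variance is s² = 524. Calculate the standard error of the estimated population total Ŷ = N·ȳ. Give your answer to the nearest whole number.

Var(Ŷ) = N²·Var(ȳ) = N²·(1 − n/N)·s²/n.
f = 3095/22307 = 0.13874569; Var(ȳ) = 0.86125431·524/3095 = 0.14581495.
Var(Ŷ) = 22307² · 0.14581495 = 7.2557847 × 10^7.
SE(Ŷ) = √(7.2557847 × 10^7) = 8518.

8518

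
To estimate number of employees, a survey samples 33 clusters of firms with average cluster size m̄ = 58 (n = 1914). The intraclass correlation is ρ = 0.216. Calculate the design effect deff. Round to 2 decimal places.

deff = 1 + (58 − 1)·0.216 = 1 + 12.312 = 13.312.

13.31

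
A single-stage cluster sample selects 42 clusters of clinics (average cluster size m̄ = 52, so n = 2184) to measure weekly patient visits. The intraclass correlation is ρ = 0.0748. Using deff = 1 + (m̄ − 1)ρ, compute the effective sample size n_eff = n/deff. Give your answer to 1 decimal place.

453.6

deff = 1 + (52 − 1)·0.0748 = 1 + 3.8148 = 4.8148.
n_eff = 2184 / 4.8148 = 453.6.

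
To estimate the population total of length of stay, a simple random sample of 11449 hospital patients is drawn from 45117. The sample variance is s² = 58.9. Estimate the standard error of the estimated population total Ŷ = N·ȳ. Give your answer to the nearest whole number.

Var(Ŷ) = N²·Var(ȳ) = N²·(1 − n/N)·s²/n.
f = 11449/45117 = 0.25376244; Var(ȳ) = 0.74623756·58.9/11449 = 0.0038390595.
Var(Ŷ) = 45117² · 0.0038390595 = 7.8145733 × 10^6.
SE(Ŷ) = √(7.8145733 × 10^6) = 2795.

2795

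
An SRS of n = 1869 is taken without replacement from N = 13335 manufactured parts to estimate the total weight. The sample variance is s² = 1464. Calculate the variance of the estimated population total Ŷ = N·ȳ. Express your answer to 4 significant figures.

1.198 × 10^8

Var(Ŷ) = N²·Var(ȳ) = N²·(1 − n/N)·s²/n.
f = 1869/13335 = 0.14015748; Var(ȳ) = 0.85984252·1464/1869 = 0.6735203.
Var(Ŷ) = 13335² · 0.6735203 = 1.1976688 × 10^8.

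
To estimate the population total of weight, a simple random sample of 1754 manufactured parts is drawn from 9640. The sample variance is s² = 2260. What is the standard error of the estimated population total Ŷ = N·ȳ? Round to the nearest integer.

Var(Ŷ) = N²·Var(ȳ) = N²·(1 − n/N)·s²/n.
f = 1754/9640 = 0.18195021; Var(ȳ) = 0.81804979·2260/1754 = 1.0540436.
Var(Ŷ) = 9640² · 1.0540436 = 9.795185 × 10^7.
SE(Ŷ) = √(9.795185 × 10^7) = 9897.

9897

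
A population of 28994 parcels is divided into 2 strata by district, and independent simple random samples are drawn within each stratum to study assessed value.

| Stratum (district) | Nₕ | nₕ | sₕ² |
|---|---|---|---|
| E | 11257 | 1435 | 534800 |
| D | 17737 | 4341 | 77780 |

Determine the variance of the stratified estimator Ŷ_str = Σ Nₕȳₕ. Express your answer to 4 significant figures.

4.546 × 10^10

Var(Ŷ_str) = Σₕ Nₕ²(1 − fₕ)sₕ²/nₕ.
E: 11257²·(1 − 1435/11257)·534800/1435 = 4.1206155 × 10^10.
D: 17737²·(1 − 4341/17737)·77780/4341 = 4.2572922 × 10^9.
Sum = 4.5463447 × 10^10.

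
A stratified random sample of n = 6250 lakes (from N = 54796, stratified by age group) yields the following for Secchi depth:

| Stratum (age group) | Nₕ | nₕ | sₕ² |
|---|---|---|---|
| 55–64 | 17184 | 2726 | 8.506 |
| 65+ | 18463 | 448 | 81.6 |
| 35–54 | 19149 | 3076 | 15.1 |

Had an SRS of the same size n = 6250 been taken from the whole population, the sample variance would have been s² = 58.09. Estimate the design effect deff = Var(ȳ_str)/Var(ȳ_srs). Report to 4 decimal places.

Var(ȳ_str) = Σ Wₕ²(1−fₕ)sₕ²/nₕ with Wₕ = Nₕ/54796:
  55–64: (17184/54796)²·(1−2726/17184)·8.506/2726 = 2.5818696 × 10^-4
  65+: (18463/54796)²·(1−448/18463)·81.6/448 = 0.020176739
  35–54: (19149/54796)²·(1−3076/19149)·15.1/3076 = 5.0319457 × 10^-4
  → Var(ȳ_str) = 0.020938121.
Var(ȳ_srs) = (1 − 6250/54796)·58.09/6250 = 0.0082342861.
deff = 0.020938121 / 0.0082342861 = 2.5428.

2.5428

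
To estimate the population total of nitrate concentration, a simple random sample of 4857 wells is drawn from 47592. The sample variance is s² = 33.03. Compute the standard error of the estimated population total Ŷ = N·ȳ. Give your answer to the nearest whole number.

Var(Ŷ) = N²·Var(ȳ) = N²·(1 − n/N)·s²/n.
f = 4857/47592 = 0.10205497; Var(ȳ) = 0.89794503·33.03/4857 = 0.0061064699.
Var(Ŷ) = 47592² · 0.0061064699 = 1.3831145 × 10^7.
SE(Ŷ) = √(1.3831145 × 10^7) = 3719.

3719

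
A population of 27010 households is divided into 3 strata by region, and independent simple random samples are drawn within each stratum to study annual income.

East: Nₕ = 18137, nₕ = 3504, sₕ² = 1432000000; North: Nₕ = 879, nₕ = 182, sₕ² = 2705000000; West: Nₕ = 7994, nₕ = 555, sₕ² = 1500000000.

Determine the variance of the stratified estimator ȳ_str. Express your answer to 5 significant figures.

381460

Var(ȳ_str) = Σₕ Wₕ²(1 − fₕ)sₕ²/nₕ with Wₕ = Nₕ/N, N = 27010.
East: Wₕ = 0.67149204; term = 0.67149204²·(1 − 0.19319623)·1432000000/3504 = 148671.79.
North: Wₕ = 0.03254350; term = 0.03254350²·(1 − 0.20705347)·2705000000/182 = 12481.546.
West: Wₕ = 0.29596446; term = 0.29596446²·(1 − 0.06942707)·1500000000/555 = 220306.75.
Sum = 381460.09.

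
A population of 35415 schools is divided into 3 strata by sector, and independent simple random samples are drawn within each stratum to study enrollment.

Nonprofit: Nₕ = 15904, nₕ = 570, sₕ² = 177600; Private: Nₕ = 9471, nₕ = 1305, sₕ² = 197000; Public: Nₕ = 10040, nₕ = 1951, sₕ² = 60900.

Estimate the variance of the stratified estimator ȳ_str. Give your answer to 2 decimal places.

Var(ȳ_str) = Σₕ Wₕ²(1 − fₕ)sₕ²/nₕ with Wₕ = Nₕ/N, N = 35415.
Nonprofit: Wₕ = 0.44907525; term = 0.44907525²·(1 − 0.03584004)·177600/570 = 60.583651.
Private: Wₕ = 0.26742906; term = 0.26742906²·(1 − 0.13778904)·197000/1305 = 9.3086443.
Public: Wₕ = 0.28349569; term = 0.28349569²·(1 − 0.19432271)·60900/1951 = 2.0212223.
Sum = 71.913518.

71.91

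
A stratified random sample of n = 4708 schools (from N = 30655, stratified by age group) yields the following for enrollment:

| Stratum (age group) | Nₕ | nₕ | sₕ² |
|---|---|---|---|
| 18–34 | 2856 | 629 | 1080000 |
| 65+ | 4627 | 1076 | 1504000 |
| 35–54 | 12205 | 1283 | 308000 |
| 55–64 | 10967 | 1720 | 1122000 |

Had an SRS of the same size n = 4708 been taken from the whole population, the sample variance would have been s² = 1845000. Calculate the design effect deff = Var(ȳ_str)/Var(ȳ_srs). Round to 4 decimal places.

Var(ȳ_str) = Σ Wₕ²(1−fₕ)sₕ²/nₕ with Wₕ = Nₕ/30655:
  18–34: (2856/30655)²·(1−629/2856)·1080000/629 = 11.621144
  65+: (4627/30655)²·(1−1076/4627)·1504000/1076 = 24.438981
  35–54: (12205/30655)²·(1−1283/12205)·308000/1283 = 34.05347
  55–64: (10967/30655)²·(1−1720/10967)·1122000/1720 = 70.396403
  → Var(ȳ_str) = 140.51.
Var(ȳ_srs) = (1 − 4708/30655)·1845000/4708 = 331.70021.
deff = 140.51 / 331.70021 = 0.4236.

0.4236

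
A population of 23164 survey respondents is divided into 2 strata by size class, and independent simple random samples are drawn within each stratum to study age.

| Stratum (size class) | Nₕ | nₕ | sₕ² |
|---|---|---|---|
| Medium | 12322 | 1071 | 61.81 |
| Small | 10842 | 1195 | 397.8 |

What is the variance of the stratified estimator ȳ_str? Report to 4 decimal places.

Var(ȳ_str) = Σₕ Wₕ²(1 − fₕ)sₕ²/nₕ with Wₕ = Nₕ/N, N = 23164.
Medium: Wₕ = 0.53194612; term = 0.53194612²·(1 − 0.08691771)·61.81/1071 = 0.014911265.
Small: Wₕ = 0.46805388; term = 0.46805388²·(1 − 0.11021952)·397.8/1195 = 0.064889054.
Sum = 0.079800319.

0.0798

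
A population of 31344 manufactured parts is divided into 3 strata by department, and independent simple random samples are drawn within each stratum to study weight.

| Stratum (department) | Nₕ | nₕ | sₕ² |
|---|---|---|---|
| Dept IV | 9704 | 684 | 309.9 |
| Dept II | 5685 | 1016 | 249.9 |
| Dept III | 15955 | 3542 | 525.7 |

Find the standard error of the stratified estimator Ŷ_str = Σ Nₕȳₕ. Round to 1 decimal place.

8693.7

Var(Ŷ_str) = Σₕ Nₕ²(1 − fₕ)sₕ²/nₕ.
Dept IV: 9704²·(1 − 684/9704)·309.9/684 = 3.9657269 × 10^7.
Dept II: 5685²·(1 − 1016/5685)·249.9/1016 = 6.5287027 × 10^6.
Dept III: 15955²·(1 − 3542/15955)·525.7/3542 = 2.9394291 × 10^7.
Sum = 7.5580263 × 10^7.
SE = √(7.5580263 × 10^7) = 8693.7.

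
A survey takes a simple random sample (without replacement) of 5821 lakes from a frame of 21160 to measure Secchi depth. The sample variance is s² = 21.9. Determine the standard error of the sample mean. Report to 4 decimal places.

0.0522

Under SRS without replacement, Var(ȳ) = (1 − f)·s²/n with f = n/N = 5821/21160 = 0.27509452.
Var(ȳ) = (1 − 0.27509452)·21.9/5821 = 0.72490548·0.0037622402 = 0.0027272685.
SE(ȳ) = √(0.0027272685) = 0.0522.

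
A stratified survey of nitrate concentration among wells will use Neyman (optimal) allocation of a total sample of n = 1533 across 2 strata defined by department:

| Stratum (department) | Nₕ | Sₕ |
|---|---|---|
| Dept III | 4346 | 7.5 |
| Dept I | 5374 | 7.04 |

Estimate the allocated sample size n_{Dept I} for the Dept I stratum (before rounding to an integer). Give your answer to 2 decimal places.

Neyman allocation: nₕ = n·NₕSₕ / Σⱼ NⱼSⱼ.
Σ NⱼSⱼ = 4346·7.5 + 5374·7.04 = 70427.96.
n_{Dept I} = 1533·5374·7.04 / 70427.96 = 823.51.

823.51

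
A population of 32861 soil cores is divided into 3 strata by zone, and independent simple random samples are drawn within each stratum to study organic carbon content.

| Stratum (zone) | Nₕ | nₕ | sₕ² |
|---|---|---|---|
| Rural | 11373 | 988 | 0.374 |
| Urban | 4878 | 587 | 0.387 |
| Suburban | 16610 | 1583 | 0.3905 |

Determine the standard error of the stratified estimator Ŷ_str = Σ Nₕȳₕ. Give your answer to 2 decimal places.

Var(Ŷ_str) = Σₕ Nₕ²(1 − fₕ)sₕ²/nₕ.
Rural: 11373²·(1 − 988/11373)·0.374/988 = 44709.128.
Urban: 4878²·(1 − 587/4878)·0.387/587 = 13799.812.
Suburban: 16610²·(1 − 1583/16610)·0.3905/1583 = 61571.827.
Sum = 120080.77.
SE = √(120080.77) = 346.53.

346.53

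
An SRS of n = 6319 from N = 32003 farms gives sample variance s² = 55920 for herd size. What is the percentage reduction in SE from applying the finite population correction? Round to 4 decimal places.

10.4149

f = n/N = 6319/32003 = 0.19745024.
SE_no-fpc = √(s²/n) = 2.9748112; SE_fpc = √((1−f)s²/n) = 2.6649888.
Ratio = √(1−f) = 0.89585142. Reduction = 100·(1 − 0.89585142) = 10.4149%.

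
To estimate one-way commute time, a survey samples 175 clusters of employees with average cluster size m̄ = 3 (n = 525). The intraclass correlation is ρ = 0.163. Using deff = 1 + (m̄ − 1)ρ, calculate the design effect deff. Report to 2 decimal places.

deff = 1 + (3 − 1)·0.163 = 1 + 0.326 = 1.326.

1.33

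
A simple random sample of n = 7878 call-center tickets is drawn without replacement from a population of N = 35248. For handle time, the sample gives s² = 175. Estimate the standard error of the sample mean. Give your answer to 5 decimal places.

0.13134

Under SRS without replacement, Var(ȳ) = (1 − f)·s²/n with f = n/N = 7878/35248 = 0.22350204.
Var(ȳ) = (1 − 0.22350204)·175/7878 = 0.77649796·0.02221376 = 0.017248939.
SE(ȳ) = √(0.017248939) = 0.13134.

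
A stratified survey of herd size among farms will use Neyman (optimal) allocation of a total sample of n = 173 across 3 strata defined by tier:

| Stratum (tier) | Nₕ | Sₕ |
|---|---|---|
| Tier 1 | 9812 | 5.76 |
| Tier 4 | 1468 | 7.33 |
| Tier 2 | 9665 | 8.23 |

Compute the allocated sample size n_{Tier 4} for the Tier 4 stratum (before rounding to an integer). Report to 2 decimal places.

Neyman allocation: nₕ = n·NₕSₕ / Σⱼ NⱼSⱼ.
Σ NⱼSⱼ = 9812·5.76 + 1468·7.33 + 9665·8.23 = 146820.51.
n_{Tier 4} = 173·1468·7.33 / 146820.51 = 12.68.

12.68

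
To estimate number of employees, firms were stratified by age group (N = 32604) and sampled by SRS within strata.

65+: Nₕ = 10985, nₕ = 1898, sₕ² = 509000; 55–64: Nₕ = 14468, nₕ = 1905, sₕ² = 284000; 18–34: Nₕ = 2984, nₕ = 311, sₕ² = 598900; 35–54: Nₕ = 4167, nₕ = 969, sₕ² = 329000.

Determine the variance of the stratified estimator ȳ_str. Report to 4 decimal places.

69.3791

Var(ȳ_str) = Σₕ Wₕ²(1 − fₕ)sₕ²/nₕ with Wₕ = Nₕ/N, N = 32604.
65+: Wₕ = 0.33692185; term = 0.33692185²·(1 − 0.17278107)·509000/1898 = 25.18259.
55–64: Wₕ = 0.44374923; term = 0.44374923²·(1 − 0.13166989)·284000/1905 = 25.490799.
18–34: Wₕ = 0.09152251; term = 0.09152251²·(1 − 0.10422252)·598900/311 = 14.449404.
35–54: Wₕ = 0.12780640; term = 0.12780640²·(1 − 0.23254140)·329000/969 = 4.2563008.
Sum = 69.379094.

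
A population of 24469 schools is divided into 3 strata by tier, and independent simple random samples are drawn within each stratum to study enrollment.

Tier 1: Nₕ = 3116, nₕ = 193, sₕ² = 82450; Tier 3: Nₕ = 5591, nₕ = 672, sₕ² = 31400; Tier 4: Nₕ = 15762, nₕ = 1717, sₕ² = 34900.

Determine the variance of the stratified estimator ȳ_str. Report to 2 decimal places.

Var(ȳ_str) = Σₕ Wₕ²(1 − fₕ)sₕ²/nₕ with Wₕ = Nₕ/N, N = 24469.
Tier 1: Wₕ = 0.12734480; term = 0.12734480²·(1 − 0.06193838)·82450/193 = 6.4987102.
Tier 3: Wₕ = 0.22849320; term = 0.22849320²·(1 − 0.12019317)·31400/672 = 2.1463189.
Tier 4: Wₕ = 0.64416200; term = 0.64416200²·(1 − 0.10893288)·34900/1717 = 7.5154633.
Sum = 16.160492.

16.16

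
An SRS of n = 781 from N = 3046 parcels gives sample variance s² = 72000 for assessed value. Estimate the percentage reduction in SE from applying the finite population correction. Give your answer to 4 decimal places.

f = n/N = 781/3046 = 0.25640184.
SE_no-fpc = √(s²/n) = 9.6015364; SE_fpc = √((1−f)s²/n) = 8.2796101.
Ratio = √(1−f) = 0.86232138. Reduction = 100·(1 − 0.86232138) = 13.7679%.

13.7679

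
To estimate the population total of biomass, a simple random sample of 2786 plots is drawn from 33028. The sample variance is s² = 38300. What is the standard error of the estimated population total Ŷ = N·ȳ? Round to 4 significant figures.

Var(Ŷ) = N²·Var(ȳ) = N²·(1 − n/N)·s²/n.
f = 2786/33028 = 0.08435267; Var(ȳ) = 0.91564733·38300/2786 = 12.587686.
Var(Ŷ) = 33028² · 12.587686 = 1.3731262 × 10^10.
SE(Ŷ) = √(1.3731262 × 10^10) = 117200.

117200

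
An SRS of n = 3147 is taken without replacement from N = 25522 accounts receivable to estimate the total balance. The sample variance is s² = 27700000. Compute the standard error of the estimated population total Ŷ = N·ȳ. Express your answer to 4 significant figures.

Var(Ŷ) = N²·Var(ȳ) = N²·(1 − n/N)·s²/n.
f = 3147/25522 = 0.12330538; Var(ȳ) = 0.87669462·27700000/3147 = 7716.6955.
Var(Ŷ) = 25522² · 7716.6955 = 5.0264431 × 10^12.
SE(Ŷ) = √(5.0264431 × 10^12) = 2.242 × 10^6.

2.242 × 10^6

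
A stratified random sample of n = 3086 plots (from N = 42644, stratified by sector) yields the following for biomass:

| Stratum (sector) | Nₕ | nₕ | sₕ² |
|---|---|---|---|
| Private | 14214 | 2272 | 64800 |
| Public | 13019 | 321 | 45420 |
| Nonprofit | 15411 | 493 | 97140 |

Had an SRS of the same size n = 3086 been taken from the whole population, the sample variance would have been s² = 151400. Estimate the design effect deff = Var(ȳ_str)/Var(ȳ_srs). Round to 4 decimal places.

0.8885

Var(ȳ_str) = Σ Wₕ²(1−fₕ)sₕ²/nₕ with Wₕ = Nₕ/42644:
  Private: (14214/42644)²·(1−2272/14214)·64800/2272 = 2.6622215
  Public: (13019/42644)²·(1−321/13019)·45420/321 = 12.862908
  Nonprofit: (15411/42644)²·(1−493/15411)·97140/493 = 24.910172
  → Var(ȳ_str) = 40.435302.
Var(ȳ_srs) = (1 − 3086/42644)·151400/3086 = 45.509949.
deff = 40.435302 / 45.509949 = 0.8885.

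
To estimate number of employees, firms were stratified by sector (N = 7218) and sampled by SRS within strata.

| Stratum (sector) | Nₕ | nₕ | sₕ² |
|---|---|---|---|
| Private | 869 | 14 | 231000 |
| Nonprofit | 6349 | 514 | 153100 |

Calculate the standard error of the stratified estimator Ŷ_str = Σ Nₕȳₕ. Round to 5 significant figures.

Var(Ŷ_str) = Σₕ Nₕ²(1 − fₕ)sₕ²/nₕ.
Private: 869²·(1 − 14/869)·231000/14 = 1.2259418 × 10^10.
Nonprofit: 6349²·(1 − 514/6349)·153100/514 = 1.1034642 × 10^10.
Sum = 2.329406 × 10^10.
SE = √(2.329406 × 10^10) = 152620.

152620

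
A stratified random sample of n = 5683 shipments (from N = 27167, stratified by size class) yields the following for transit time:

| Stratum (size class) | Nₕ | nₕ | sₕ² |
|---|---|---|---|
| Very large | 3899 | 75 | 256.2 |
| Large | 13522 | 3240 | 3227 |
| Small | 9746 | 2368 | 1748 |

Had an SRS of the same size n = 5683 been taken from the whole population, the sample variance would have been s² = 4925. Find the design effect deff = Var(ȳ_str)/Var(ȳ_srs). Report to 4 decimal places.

Var(ȳ_str) = Σ Wₕ²(1−fₕ)sₕ²/nₕ with Wₕ = Nₕ/27167:
  Very large: (3899/27167)²·(1−75/3899)·256.2/75 = 0.069008981
  Large: (13522/27167)²·(1−3240/13522)·3227/3240 = 0.18762432
  Small: (9746/27167)²·(1−2368/9746)·1748/2368 = 0.071918633
  → Var(ȳ_str) = 0.32855193.
Var(ȳ_srs) = (1 − 5683/27167)·4925/5683 = 0.68533362.
deff = 0.32855193 / 0.68533362 = 0.4794.

0.4794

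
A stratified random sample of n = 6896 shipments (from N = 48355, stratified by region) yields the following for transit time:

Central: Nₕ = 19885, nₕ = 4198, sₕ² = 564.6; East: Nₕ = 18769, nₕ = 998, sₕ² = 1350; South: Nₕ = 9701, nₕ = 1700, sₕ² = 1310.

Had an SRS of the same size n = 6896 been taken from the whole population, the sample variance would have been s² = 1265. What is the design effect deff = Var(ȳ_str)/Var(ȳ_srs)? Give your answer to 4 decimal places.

Var(ȳ_str) = Σ Wₕ²(1−fₕ)sₕ²/nₕ with Wₕ = Nₕ/48355:
  Central: (19885/48355)²·(1−4198/19885)·564.6/4198 = 0.017942426
  East: (18769/48355)²·(1−998/18769)·1350/998 = 0.19296274
  South: (9701/48355)²·(1−1700/9701)·1310/1700 = 0.02557999
  → Var(ȳ_str) = 0.23648516.
Var(ȳ_srs) = (1 − 6896/48355)·1265/6896 = 0.15727899.
deff = 0.23648516 / 0.15727899 = 1.5036.

1.5036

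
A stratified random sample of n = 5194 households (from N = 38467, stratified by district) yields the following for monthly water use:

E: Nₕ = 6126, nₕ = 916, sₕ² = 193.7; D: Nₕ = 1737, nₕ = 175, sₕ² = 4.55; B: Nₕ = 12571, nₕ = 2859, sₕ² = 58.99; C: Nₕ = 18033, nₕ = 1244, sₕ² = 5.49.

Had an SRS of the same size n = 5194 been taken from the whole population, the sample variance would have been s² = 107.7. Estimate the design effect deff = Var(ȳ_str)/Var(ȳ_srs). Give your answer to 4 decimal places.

Var(ȳ_str) = Σ Wₕ²(1−fₕ)sₕ²/nₕ with Wₕ = Nₕ/38467:
  E: (6126/38467)²·(1−916/6126)·193.7/916 = 0.0045611277
  D: (1737/38467)²·(1−175/1737)·4.55/175 = 4.7673557 × 10^-5
  B: (12571/38467)²·(1−2859/12571)·58.99/2859 = 0.0017024176
  C: (18033/38467)²·(1−1244/18033)·5.49/1244 = 9.0295923 × 10^-4
  → Var(ȳ_str) = 0.0072141781.
Var(ȳ_srs) = (1 − 5194/38467)·107.7/5194 = 0.017935662.
deff = 0.0072141781 / 0.017935662 = 0.4022.

0.4022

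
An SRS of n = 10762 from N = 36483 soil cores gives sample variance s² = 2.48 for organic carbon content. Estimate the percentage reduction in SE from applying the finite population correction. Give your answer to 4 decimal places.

16.0349

f = n/N = 10762/36483 = 0.29498671.
SE_no-fpc = √(s²/n) = 0.015180265; SE_fpc = √((1−f)s²/n) = 0.01274612.
Ratio = √(1−f) = 0.83965070. Reduction = 100·(1 − 0.83965070) = 16.0349%.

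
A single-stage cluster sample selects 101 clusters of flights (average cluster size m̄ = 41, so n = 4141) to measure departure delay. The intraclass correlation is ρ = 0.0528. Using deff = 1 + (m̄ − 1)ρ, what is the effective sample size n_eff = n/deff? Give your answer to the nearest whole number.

1331

deff = 1 + (41 − 1)·0.0528 = 1 + 2.112 = 3.112.
n_eff = 4141 / 3.112 = 1331.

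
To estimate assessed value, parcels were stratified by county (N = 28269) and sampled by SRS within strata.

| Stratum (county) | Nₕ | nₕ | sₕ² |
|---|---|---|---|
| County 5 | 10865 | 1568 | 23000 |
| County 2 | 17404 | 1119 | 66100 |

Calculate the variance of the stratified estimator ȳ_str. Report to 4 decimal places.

Var(ȳ_str) = Σₕ Wₕ²(1 − fₕ)sₕ²/nₕ with Wₕ = Nₕ/N, N = 28269.
County 5: Wₕ = 0.38434327; term = 0.38434327²·(1 − 0.14431661)·23000/1568 = 1.8541013.
County 2: Wₕ = 0.61565673; term = 0.61565673²·(1 − 0.06429556)·66100/1119 = 20.950159.
Sum = 22.80426.

22.8043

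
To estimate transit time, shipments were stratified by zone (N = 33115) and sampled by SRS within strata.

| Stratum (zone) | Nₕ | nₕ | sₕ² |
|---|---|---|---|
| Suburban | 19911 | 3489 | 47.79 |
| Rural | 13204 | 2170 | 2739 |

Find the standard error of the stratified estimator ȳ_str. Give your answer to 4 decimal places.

Var(ȳ_str) = Σₕ Wₕ²(1 − fₕ)sₕ²/nₕ with Wₕ = Nₕ/N, N = 33115.
Suburban: Wₕ = 0.60126831; term = 0.60126831²·(1 − 0.17522977)·47.79/3489 = 0.0040841874.
Rural: Wₕ = 0.39873169; term = 0.39873169²·(1 − 0.16434414)·2739/2170 = 0.16769545.
Sum = 0.17177964.
SE = √(0.17177964) = 0.4145.

0.4145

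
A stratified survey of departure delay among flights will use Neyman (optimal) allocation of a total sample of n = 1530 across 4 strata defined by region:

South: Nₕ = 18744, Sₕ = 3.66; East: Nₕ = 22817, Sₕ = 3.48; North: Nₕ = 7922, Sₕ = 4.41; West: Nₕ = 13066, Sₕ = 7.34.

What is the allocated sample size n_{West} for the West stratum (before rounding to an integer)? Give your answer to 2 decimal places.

526.22

Neyman allocation: nₕ = n·NₕSₕ / Σⱼ NⱼSⱼ.
Σ NⱼSⱼ = 18744·3.66 + 22817·3.48 + 7922·4.41 + 13066·7.34 = 278846.66.
n_{West} = 1530·13066·7.34 / 278846.66 = 526.22.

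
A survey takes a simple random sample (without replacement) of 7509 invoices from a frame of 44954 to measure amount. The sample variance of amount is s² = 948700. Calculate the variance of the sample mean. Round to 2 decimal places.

105.24

Under SRS without replacement, Var(ȳ) = (1 − f)·s²/n with f = n/N = 7509/44954 = 0.16703742.
Var(ȳ) = (1 − 0.16703742)·948700/7509 = 0.83296258·126.34172 = 105.23793.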